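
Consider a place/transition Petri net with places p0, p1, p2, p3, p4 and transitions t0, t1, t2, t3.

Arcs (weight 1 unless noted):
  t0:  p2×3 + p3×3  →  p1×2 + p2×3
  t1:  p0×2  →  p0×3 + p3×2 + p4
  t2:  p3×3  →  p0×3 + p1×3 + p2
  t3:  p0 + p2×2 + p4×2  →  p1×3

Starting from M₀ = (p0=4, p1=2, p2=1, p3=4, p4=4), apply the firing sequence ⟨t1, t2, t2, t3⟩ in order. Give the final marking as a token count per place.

step 1: fire t1:  (p0=4, p1=2, p2=1, p3=4, p4=4) → (p0=5, p1=2, p2=1, p3=6, p4=5)
step 2: fire t2:  (p0=5, p1=2, p2=1, p3=6, p4=5) → (p0=8, p1=5, p2=2, p3=3, p4=5)
step 3: fire t2:  (p0=8, p1=5, p2=2, p3=3, p4=5) → (p0=11, p1=8, p2=3, p3=0, p4=5)
step 4: fire t3:  (p0=11, p1=8, p2=3, p3=0, p4=5) → (p0=10, p1=11, p2=1, p3=0, p4=3)

(p0=10, p1=11, p2=1, p3=0, p4=3)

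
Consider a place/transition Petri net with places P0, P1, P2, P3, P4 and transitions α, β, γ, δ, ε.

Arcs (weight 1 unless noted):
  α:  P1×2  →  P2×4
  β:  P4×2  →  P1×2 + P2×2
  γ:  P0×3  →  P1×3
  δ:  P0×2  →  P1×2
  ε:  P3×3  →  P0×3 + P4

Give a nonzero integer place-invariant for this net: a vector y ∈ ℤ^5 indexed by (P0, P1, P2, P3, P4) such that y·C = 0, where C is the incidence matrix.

Incidence matrix C (rows=places, cols=transitions):
        α    β    γ    δ    ε
   P0   0    0   -3   -2    3
   P1  -2    2    3    2    0
   P2   4    2    0    0    0
   P3   0    0    0    0   -3
   P4   0   -2    0    0    1

Candidate y = [2, 2, 1, 3, 3]; check y·C column-wise:
  col α: 2·0 + 2·-2 + 1·4 + 3·0 + 3·0 = 0
  col β: 2·0 + 2·2 + 1·2 + 3·0 + 3·-2 = 0
  col γ: 2·-3 + 2·3 + 1·0 + 3·0 + 3·0 = 0
  col δ: 2·-2 + 2·2 + 1·0 + 3·0 + 3·0 = 0
  col ε: 2·3 + 2·0 + 1·0 + 3·-3 + 3·1 = 0

y = (P0:2, P1:2, P2:1, P3:3, P4:3)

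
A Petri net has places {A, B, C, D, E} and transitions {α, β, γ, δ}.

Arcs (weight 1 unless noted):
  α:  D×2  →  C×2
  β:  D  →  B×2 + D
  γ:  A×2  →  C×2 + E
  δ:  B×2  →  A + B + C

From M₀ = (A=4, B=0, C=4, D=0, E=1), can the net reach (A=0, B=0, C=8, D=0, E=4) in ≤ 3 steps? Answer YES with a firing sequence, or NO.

NO — not reachable within 3 firings

depth 0: 1 marking
depth 1: 2 markings reached so far
depth 2: 3 markings reached so far
depth 3: 3 markings reached so far
(frontier empty at depth 3; search complete)
target is not among the 3 markings reachable within 3 steps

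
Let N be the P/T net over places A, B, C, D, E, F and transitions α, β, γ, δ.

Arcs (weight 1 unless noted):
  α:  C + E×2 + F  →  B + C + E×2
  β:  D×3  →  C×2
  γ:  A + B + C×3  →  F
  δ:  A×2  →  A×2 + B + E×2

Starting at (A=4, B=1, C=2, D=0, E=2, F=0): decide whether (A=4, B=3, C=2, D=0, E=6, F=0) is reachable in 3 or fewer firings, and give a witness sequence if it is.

step 1: fire δ:  (A=4, B=1, C=2, D=0, E=2, F=0) → (A=4, B=2, C=2, D=0, E=4, F=0)
step 2: fire δ:  (A=4, B=2, C=2, D=0, E=4, F=0) → (A=4, B=3, C=2, D=0, E=6, F=0)

YES — reachable via ⟨δ, δ⟩ (2 firings)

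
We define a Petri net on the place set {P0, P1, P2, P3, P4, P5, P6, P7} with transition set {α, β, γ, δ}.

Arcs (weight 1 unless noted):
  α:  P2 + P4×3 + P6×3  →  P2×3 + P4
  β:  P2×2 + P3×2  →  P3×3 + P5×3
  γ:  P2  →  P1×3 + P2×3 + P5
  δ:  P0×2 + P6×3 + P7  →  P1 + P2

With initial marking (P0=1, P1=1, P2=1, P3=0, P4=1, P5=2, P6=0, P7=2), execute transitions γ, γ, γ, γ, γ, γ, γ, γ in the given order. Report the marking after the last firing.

(P0=1, P1=25, P2=17, P3=0, P4=1, P5=10, P6=0, P7=2)

step 1: fire γ:  (P0=1, P1=1, P2=1, P3=0, P4=1, P5=2, P6=0, P7=2) → (P0=1, P1=4, P2=3, P3=0, P4=1, P5=3, P6=0, P7=2)
step 2: fire γ:  (P0=1, P1=4, P2=3, P3=0, P4=1, P5=3, P6=0, P7=2) → (P0=1, P1=7, P2=5, P3=0, P4=1, P5=4, P6=0, P7=2)
step 3: fire γ:  (P0=1, P1=7, P2=5, P3=0, P4=1, P5=4, P6=0, P7=2) → (P0=1, P1=10, P2=7, P3=0, P4=1, P5=5, P6=0, P7=2)
step 4: fire γ:  (P0=1, P1=10, P2=7, P3=0, P4=1, P5=5, P6=0, P7=2) → (P0=1, P1=13, P2=9, P3=0, P4=1, P5=6, P6=0, P7=2)
step 5: fire γ:  (P0=1, P1=13, P2=9, P3=0, P4=1, P5=6, P6=0, P7=2) → (P0=1, P1=16, P2=11, P3=0, P4=1, P5=7, P6=0, P7=2)
step 6: fire γ:  (P0=1, P1=16, P2=11, P3=0, P4=1, P5=7, P6=0, P7=2) → (P0=1, P1=19, P2=13, P3=0, P4=1, P5=8, P6=0, P7=2)
step 7: fire γ:  (P0=1, P1=19, P2=13, P3=0, P4=1, P5=8, P6=0, P7=2) → (P0=1, P1=22, P2=15, P3=0, P4=1, P5=9, P6=0, P7=2)
step 8: fire γ:  (P0=1, P1=22, P2=15, P3=0, P4=1, P5=9, P6=0, P7=2) → (P0=1, P1=25, P2=17, P3=0, P4=1, P5=10, P6=0, P7=2)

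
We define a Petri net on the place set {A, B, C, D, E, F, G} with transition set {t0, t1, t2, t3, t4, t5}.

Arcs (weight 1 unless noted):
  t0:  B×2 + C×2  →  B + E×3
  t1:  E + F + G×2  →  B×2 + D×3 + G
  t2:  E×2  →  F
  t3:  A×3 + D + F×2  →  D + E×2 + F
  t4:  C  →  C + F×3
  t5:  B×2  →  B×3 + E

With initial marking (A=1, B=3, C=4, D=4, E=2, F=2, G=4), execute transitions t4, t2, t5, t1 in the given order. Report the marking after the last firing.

(A=1, B=6, C=4, D=7, E=0, F=5, G=3)

step 1: fire t4:  (A=1, B=3, C=4, D=4, E=2, F=2, G=4) → (A=1, B=3, C=4, D=4, E=2, F=5, G=4)
step 2: fire t2:  (A=1, B=3, C=4, D=4, E=2, F=5, G=4) → (A=1, B=3, C=4, D=4, E=0, F=6, G=4)
step 3: fire t5:  (A=1, B=3, C=4, D=4, E=0, F=6, G=4) → (A=1, B=4, C=4, D=4, E=1, F=6, G=4)
step 4: fire t1:  (A=1, B=4, C=4, D=4, E=1, F=6, G=4) → (A=1, B=6, C=4, D=7, E=0, F=5, G=3)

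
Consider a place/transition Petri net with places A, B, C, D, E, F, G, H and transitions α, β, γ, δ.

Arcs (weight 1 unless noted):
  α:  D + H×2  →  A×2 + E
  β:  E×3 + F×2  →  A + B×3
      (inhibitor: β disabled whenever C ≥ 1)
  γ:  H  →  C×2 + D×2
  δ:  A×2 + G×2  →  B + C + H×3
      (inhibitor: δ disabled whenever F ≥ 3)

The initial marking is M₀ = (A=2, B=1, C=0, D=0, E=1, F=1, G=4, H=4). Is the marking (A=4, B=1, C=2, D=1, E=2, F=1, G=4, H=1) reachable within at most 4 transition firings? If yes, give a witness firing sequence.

step 1: fire γ:  (A=2, B=1, C=0, D=0, E=1, F=1, G=4, H=4) → (A=2, B=1, C=2, D=2, E=1, F=1, G=4, H=3)
step 2: fire α:  (A=2, B=1, C=2, D=2, E=1, F=1, G=4, H=3) → (A=4, B=1, C=2, D=1, E=2, F=1, G=4, H=1)

YES — reachable via ⟨γ, α⟩ (2 firings)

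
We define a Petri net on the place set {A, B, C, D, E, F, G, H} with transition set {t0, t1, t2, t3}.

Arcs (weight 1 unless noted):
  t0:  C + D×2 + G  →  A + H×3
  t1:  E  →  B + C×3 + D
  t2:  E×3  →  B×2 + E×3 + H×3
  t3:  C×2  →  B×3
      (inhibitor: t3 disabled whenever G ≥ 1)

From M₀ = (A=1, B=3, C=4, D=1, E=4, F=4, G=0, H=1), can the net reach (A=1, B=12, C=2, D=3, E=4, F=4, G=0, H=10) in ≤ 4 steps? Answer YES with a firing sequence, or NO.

NO — not reachable within 4 firings

depth 0: 1 marking
depth 1: 4 markings reached so far
depth 2: 10 markings reached so far
depth 3: 19 markings reached so far
depth 4: 32 markings reached so far
target is not among the 32 markings reachable within 4 steps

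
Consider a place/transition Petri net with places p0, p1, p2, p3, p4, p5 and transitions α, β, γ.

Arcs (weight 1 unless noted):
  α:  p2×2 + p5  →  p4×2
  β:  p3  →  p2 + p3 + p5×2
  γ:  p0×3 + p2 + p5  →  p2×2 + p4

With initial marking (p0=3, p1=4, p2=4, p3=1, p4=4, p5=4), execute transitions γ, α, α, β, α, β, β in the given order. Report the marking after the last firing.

step 1: fire γ:  (p0=3, p1=4, p2=4, p3=1, p4=4, p5=4) → (p0=0, p1=4, p2=5, p3=1, p4=5, p5=3)
step 2: fire α:  (p0=0, p1=4, p2=5, p3=1, p4=5, p5=3) → (p0=0, p1=4, p2=3, p3=1, p4=7, p5=2)
step 3: fire α:  (p0=0, p1=4, p2=3, p3=1, p4=7, p5=2) → (p0=0, p1=4, p2=1, p3=1, p4=9, p5=1)
step 4: fire β:  (p0=0, p1=4, p2=1, p3=1, p4=9, p5=1) → (p0=0, p1=4, p2=2, p3=1, p4=9, p5=3)
step 5: fire α:  (p0=0, p1=4, p2=2, p3=1, p4=9, p5=3) → (p0=0, p1=4, p2=0, p3=1, p4=11, p5=2)
step 6: fire β:  (p0=0, p1=4, p2=0, p3=1, p4=11, p5=2) → (p0=0, p1=4, p2=1, p3=1, p4=11, p5=4)
step 7: fire β:  (p0=0, p1=4, p2=1, p3=1, p4=11, p5=4) → (p0=0, p1=4, p2=2, p3=1, p4=11, p5=6)

(p0=0, p1=4, p2=2, p3=1, p4=11, p5=6)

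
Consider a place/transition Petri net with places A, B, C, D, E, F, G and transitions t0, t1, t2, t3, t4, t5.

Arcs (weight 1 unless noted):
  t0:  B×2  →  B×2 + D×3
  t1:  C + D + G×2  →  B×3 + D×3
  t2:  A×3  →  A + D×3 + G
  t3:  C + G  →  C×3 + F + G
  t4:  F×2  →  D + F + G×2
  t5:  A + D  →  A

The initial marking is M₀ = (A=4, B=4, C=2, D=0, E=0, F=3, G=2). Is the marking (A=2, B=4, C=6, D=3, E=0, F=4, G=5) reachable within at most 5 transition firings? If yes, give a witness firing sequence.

step 1: fire t2:  (A=4, B=4, C=2, D=0, E=0, F=3, G=2) → (A=2, B=4, C=2, D=3, E=0, F=3, G=3)
step 2: fire t3:  (A=2, B=4, C=2, D=3, E=0, F=3, G=3) → (A=2, B=4, C=4, D=3, E=0, F=4, G=3)
step 3: fire t3:  (A=2, B=4, C=4, D=3, E=0, F=4, G=3) → (A=2, B=4, C=6, D=3, E=0, F=5, G=3)
step 4: fire t4:  (A=2, B=4, C=6, D=3, E=0, F=5, G=3) → (A=2, B=4, C=6, D=4, E=0, F=4, G=5)
step 5: fire t5:  (A=2, B=4, C=6, D=4, E=0, F=4, G=5) → (A=2, B=4, C=6, D=3, E=0, F=4, G=5)

YES — reachable via ⟨t2, t3, t3, t4, t5⟩ (5 firings)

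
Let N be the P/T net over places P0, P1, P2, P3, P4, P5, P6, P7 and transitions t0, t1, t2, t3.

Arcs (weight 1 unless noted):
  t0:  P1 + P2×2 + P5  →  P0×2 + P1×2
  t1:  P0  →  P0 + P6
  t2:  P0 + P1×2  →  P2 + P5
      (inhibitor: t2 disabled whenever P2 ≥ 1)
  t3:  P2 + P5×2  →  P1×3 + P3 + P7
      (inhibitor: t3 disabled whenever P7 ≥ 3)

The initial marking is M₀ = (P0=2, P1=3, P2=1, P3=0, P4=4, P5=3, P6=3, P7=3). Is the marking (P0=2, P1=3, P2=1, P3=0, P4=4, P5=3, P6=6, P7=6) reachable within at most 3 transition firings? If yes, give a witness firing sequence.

depth 0: 1 marking
depth 1: 2 markings reached so far
depth 2: 3 markings reached so far
depth 3: 4 markings reached so far
target is not among the 4 markings reachable within 3 steps

NO — not reachable within 3 firings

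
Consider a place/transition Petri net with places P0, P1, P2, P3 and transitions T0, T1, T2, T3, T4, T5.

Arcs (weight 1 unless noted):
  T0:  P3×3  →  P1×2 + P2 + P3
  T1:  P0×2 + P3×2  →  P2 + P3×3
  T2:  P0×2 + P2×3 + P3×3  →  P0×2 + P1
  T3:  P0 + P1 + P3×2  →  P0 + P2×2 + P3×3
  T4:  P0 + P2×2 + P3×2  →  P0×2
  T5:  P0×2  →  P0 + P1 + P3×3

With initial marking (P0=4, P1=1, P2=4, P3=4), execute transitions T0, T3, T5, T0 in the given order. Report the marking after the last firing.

(P0=3, P1=5, P2=8, P3=4)

step 1: fire T0:  (P0=4, P1=1, P2=4, P3=4) → (P0=4, P1=3, P2=5, P3=2)
step 2: fire T3:  (P0=4, P1=3, P2=5, P3=2) → (P0=4, P1=2, P2=7, P3=3)
step 3: fire T5:  (P0=4, P1=2, P2=7, P3=3) → (P0=3, P1=3, P2=7, P3=6)
step 4: fire T0:  (P0=3, P1=3, P2=7, P3=6) → (P0=3, P1=5, P2=8, P3=4)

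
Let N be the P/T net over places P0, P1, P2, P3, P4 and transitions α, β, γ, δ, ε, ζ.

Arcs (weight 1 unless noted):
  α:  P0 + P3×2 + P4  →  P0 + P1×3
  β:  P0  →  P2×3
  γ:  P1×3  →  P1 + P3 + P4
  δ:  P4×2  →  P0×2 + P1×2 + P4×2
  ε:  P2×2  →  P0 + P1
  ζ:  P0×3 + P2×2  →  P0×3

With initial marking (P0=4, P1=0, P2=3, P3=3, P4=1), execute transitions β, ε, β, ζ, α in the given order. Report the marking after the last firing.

(P0=3, P1=4, P2=5, P3=1, P4=0)

step 1: fire β:  (P0=4, P1=0, P2=3, P3=3, P4=1) → (P0=3, P1=0, P2=6, P3=3, P4=1)
step 2: fire ε:  (P0=3, P1=0, P2=6, P3=3, P4=1) → (P0=4, P1=1, P2=4, P3=3, P4=1)
step 3: fire β:  (P0=4, P1=1, P2=4, P3=3, P4=1) → (P0=3, P1=1, P2=7, P3=3, P4=1)
step 4: fire ζ:  (P0=3, P1=1, P2=7, P3=3, P4=1) → (P0=3, P1=1, P2=5, P3=3, P4=1)
step 5: fire α:  (P0=3, P1=1, P2=5, P3=3, P4=1) → (P0=3, P1=4, P2=5, P3=1, P4=0)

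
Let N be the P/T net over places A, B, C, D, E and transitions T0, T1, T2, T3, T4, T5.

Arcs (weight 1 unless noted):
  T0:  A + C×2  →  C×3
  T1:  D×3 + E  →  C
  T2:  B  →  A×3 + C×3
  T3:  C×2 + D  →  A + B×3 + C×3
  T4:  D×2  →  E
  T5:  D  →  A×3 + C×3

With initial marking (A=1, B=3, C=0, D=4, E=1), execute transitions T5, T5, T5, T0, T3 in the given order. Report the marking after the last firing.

(A=10, B=6, C=11, D=0, E=1)

step 1: fire T5:  (A=1, B=3, C=0, D=4, E=1) → (A=4, B=3, C=3, D=3, E=1)
step 2: fire T5:  (A=4, B=3, C=3, D=3, E=1) → (A=7, B=3, C=6, D=2, E=1)
step 3: fire T5:  (A=7, B=3, C=6, D=2, E=1) → (A=10, B=3, C=9, D=1, E=1)
step 4: fire T0:  (A=10, B=3, C=9, D=1, E=1) → (A=9, B=3, C=10, D=1, E=1)
step 5: fire T3:  (A=9, B=3, C=10, D=1, E=1) → (A=10, B=6, C=11, D=0, E=1)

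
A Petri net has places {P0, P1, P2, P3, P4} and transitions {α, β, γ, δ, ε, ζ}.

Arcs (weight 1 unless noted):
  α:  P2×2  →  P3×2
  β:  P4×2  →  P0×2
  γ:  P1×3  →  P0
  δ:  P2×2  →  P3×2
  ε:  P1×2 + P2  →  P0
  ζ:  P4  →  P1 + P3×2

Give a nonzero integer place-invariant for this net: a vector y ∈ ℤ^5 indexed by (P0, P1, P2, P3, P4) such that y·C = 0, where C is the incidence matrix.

Incidence matrix C (rows=places, cols=transitions):
        α    β    γ    δ    ε    ζ
   P0   0    2    1    0    1    0
   P1   0    0   -3    0   -2    1
   P2  -2    0    0   -2   -1    0
   P3   2    0    0    2    0    2
   P4   0   -2    0    0    0   -1

Candidate y = [3, 1, 1, 1, 3]; check y·C column-wise:
  col α: 3·0 + 1·0 + 1·-2 + 1·2 + 3·0 = 0
  col β: 3·2 + 1·0 + 1·0 + 1·0 + 3·-2 = 0
  col γ: 3·1 + 1·-3 + 1·0 + 1·0 + 3·0 = 0
  col δ: 3·0 + 1·0 + 1·-2 + 1·2 + 3·0 = 0
  col ε: 3·1 + 1·-2 + 1·-1 + 1·0 + 3·0 = 0
  col ζ: 3·0 + 1·1 + 1·0 + 1·2 + 3·-1 = 0

y = (P0:3, P1:1, P2:1, P3:1, P4:3)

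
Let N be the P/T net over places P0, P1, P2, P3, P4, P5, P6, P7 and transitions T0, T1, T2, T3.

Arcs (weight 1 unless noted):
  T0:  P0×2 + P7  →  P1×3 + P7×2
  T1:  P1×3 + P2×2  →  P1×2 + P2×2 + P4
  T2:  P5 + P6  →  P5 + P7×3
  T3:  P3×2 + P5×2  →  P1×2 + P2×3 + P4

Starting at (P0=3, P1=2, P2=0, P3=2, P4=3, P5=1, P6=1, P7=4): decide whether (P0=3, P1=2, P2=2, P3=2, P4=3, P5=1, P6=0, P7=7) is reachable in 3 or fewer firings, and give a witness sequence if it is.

depth 0: 1 marking
depth 1: 3 markings reached so far
depth 2: 4 markings reached so far
depth 3: 4 markings reached so far
(frontier empty at depth 3; search complete)
target is not among the 4 markings reachable within 3 steps

NO — not reachable within 3 firings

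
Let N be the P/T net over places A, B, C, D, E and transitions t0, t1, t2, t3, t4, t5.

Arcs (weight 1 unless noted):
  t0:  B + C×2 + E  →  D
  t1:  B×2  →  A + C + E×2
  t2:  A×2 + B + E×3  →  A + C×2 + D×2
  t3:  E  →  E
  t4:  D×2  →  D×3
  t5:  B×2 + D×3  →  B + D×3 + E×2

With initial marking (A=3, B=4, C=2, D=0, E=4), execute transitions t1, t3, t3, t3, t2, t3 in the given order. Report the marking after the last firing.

step 1: fire t1:  (A=3, B=4, C=2, D=0, E=4) → (A=4, B=2, C=3, D=0, E=6)
step 2: fire t3:  (A=4, B=2, C=3, D=0, E=6) → (A=4, B=2, C=3, D=0, E=6)
step 3: fire t3:  (A=4, B=2, C=3, D=0, E=6) → (A=4, B=2, C=3, D=0, E=6)
step 4: fire t3:  (A=4, B=2, C=3, D=0, E=6) → (A=4, B=2, C=3, D=0, E=6)
step 5: fire t2:  (A=4, B=2, C=3, D=0, E=6) → (A=3, B=1, C=5, D=2, E=3)
step 6: fire t3:  (A=3, B=1, C=5, D=2, E=3) → (A=3, B=1, C=5, D=2, E=3)

(A=3, B=1, C=5, D=2, E=3)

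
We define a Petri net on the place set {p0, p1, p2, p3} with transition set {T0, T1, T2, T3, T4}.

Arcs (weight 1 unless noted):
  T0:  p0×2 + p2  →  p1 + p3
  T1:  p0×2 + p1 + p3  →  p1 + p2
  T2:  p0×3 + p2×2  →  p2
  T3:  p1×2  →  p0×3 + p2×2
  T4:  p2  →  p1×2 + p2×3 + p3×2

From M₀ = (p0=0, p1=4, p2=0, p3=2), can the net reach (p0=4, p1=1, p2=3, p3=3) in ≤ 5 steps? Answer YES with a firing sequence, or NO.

step 1: fire T3:  (p0=0, p1=4, p2=0, p3=2) → (p0=3, p1=2, p2=2, p3=2)
step 2: fire T0:  (p0=3, p1=2, p2=2, p3=2) → (p0=1, p1=3, p2=1, p3=3)
step 3: fire T3:  (p0=1, p1=3, p2=1, p3=3) → (p0=4, p1=1, p2=3, p3=3)

YES — reachable via ⟨T3, T0, T3⟩ (3 firings)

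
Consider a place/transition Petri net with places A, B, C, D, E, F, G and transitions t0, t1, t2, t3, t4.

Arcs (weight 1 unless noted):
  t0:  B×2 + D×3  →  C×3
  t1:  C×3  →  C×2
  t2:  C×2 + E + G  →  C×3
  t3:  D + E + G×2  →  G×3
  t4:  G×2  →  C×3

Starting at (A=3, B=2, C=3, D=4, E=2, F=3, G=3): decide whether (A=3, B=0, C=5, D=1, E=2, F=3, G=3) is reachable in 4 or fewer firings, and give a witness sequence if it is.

YES — reachable via ⟨t0, t1⟩ (2 firings)

step 1: fire t0:  (A=3, B=2, C=3, D=4, E=2, F=3, G=3) → (A=3, B=0, C=6, D=1, E=2, F=3, G=3)
step 2: fire t1:  (A=3, B=0, C=6, D=1, E=2, F=3, G=3) → (A=3, B=0, C=5, D=1, E=2, F=3, G=3)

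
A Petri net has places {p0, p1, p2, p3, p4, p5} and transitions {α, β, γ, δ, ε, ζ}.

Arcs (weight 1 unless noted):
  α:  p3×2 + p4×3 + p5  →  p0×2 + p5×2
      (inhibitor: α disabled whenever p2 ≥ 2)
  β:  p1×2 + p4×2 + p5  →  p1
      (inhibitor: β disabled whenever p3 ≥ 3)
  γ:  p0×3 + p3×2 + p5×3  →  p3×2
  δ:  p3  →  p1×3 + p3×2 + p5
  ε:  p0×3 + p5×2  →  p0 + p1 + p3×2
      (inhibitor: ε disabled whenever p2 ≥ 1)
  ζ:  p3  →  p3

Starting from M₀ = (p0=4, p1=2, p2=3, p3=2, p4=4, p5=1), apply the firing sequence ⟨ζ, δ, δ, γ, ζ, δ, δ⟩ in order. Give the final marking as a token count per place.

(p0=1, p1=14, p2=3, p3=6, p4=4, p5=2)

step 1: fire ζ:  (p0=4, p1=2, p2=3, p3=2, p4=4, p5=1) → (p0=4, p1=2, p2=3, p3=2, p4=4, p5=1)
step 2: fire δ:  (p0=4, p1=2, p2=3, p3=2, p4=4, p5=1) → (p0=4, p1=5, p2=3, p3=3, p4=4, p5=2)
step 3: fire δ:  (p0=4, p1=5, p2=3, p3=3, p4=4, p5=2) → (p0=4, p1=8, p2=3, p3=4, p4=4, p5=3)
step 4: fire γ:  (p0=4, p1=8, p2=3, p3=4, p4=4, p5=3) → (p0=1, p1=8, p2=3, p3=4, p4=4, p5=0)
step 5: fire ζ:  (p0=1, p1=8, p2=3, p3=4, p4=4, p5=0) → (p0=1, p1=8, p2=3, p3=4, p4=4, p5=0)
step 6: fire δ:  (p0=1, p1=8, p2=3, p3=4, p4=4, p5=0) → (p0=1, p1=11, p2=3, p3=5, p4=4, p5=1)
step 7: fire δ:  (p0=1, p1=11, p2=3, p3=5, p4=4, p5=1) → (p0=1, p1=14, p2=3, p3=6, p4=4, p5=2)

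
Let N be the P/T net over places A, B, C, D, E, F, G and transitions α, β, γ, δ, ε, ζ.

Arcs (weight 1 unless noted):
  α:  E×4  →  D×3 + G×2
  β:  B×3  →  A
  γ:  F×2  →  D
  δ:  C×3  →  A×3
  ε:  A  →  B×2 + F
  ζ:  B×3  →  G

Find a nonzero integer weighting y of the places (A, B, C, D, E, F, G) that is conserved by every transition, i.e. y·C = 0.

Incidence matrix C (rows=places, cols=transitions):
        α    β    γ    δ    ε    ζ
    A   0    1    0    3   -1    0
    B   0   -3    0    0    2   -3
    C   0    0    0   -3    0    0
    D   3    0    1    0    0    0
    E  -4    0    0    0    0    0
    F   0    0   -2    0    1    0
    G   2    0    0    0    0    1

Candidate y = [3, 1, 3, 2, 3, 1, 3]; check y·C column-wise:
  col α: 3·0 + 1·0 + 3·0 + 2·3 + 3·-4 + 1·0 + 3·2 = 0
  col β: 3·1 + 1·-3 + 3·0 + 2·0 + 3·0 + 1·0 + 3·0 = 0
  col γ: 3·0 + 1·0 + 3·0 + 2·1 + 3·0 + 1·-2 + 3·0 = 0
  col δ: 3·3 + 1·0 + 3·-3 + 2·0 + 3·0 + 1·0 + 3·0 = 0
  col ε: 3·-1 + 1·2 + 3·0 + 2·0 + 3·0 + 1·1 + 3·0 = 0
  col ζ: 3·0 + 1·-3 + 3·0 + 2·0 + 3·0 + 1·0 + 3·1 = 0

y = (A:3, B:1, C:3, D:2, E:3, F:1, G:3)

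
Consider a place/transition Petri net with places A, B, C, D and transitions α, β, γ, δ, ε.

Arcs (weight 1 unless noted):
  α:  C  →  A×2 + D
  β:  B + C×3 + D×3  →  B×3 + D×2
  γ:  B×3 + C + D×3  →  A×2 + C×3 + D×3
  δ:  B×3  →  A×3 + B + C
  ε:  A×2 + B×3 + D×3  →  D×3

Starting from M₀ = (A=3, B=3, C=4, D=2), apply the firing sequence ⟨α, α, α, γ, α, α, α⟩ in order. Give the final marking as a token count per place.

(A=17, B=0, C=0, D=8)

step 1: fire α:  (A=3, B=3, C=4, D=2) → (A=5, B=3, C=3, D=3)
step 2: fire α:  (A=5, B=3, C=3, D=3) → (A=7, B=3, C=2, D=4)
step 3: fire α:  (A=7, B=3, C=2, D=4) → (A=9, B=3, C=1, D=5)
step 4: fire γ:  (A=9, B=3, C=1, D=5) → (A=11, B=0, C=3, D=5)
step 5: fire α:  (A=11, B=0, C=3, D=5) → (A=13, B=0, C=2, D=6)
step 6: fire α:  (A=13, B=0, C=2, D=6) → (A=15, B=0, C=1, D=7)
step 7: fire α:  (A=15, B=0, C=1, D=7) → (A=17, B=0, C=0, D=8)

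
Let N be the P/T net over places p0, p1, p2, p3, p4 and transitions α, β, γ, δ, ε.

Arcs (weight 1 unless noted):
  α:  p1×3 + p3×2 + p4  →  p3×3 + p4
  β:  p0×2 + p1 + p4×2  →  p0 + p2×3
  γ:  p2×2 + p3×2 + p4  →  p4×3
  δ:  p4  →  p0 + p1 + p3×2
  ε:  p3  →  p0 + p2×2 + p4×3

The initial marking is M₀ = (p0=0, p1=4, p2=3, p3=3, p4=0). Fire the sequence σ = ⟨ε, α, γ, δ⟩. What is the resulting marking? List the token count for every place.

step 1: fire ε:  (p0=0, p1=4, p2=3, p3=3, p4=0) → (p0=1, p1=4, p2=5, p3=2, p4=3)
step 2: fire α:  (p0=1, p1=4, p2=5, p3=2, p4=3) → (p0=1, p1=1, p2=5, p3=3, p4=3)
step 3: fire γ:  (p0=1, p1=1, p2=5, p3=3, p4=3) → (p0=1, p1=1, p2=3, p3=1, p4=5)
step 4: fire δ:  (p0=1, p1=1, p2=3, p3=1, p4=5) → (p0=2, p1=2, p2=3, p3=3, p4=4)

(p0=2, p1=2, p2=3, p3=3, p4=4)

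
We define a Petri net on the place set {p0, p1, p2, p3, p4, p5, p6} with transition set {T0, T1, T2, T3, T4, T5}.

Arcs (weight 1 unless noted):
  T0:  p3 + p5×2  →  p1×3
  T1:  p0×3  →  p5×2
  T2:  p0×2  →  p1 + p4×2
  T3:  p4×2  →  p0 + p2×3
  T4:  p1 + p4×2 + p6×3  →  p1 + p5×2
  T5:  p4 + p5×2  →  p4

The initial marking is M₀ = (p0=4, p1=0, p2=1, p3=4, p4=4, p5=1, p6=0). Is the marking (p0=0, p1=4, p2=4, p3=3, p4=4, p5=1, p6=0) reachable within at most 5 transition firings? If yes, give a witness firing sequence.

step 1: fire T1:  (p0=4, p1=0, p2=1, p3=4, p4=4, p5=1, p6=0) → (p0=1, p1=0, p2=1, p3=4, p4=4, p5=3, p6=0)
step 2: fire T0:  (p0=1, p1=0, p2=1, p3=4, p4=4, p5=3, p6=0) → (p0=1, p1=3, p2=1, p3=3, p4=4, p5=1, p6=0)
step 3: fire T3:  (p0=1, p1=3, p2=1, p3=3, p4=4, p5=1, p6=0) → (p0=2, p1=3, p2=4, p3=3, p4=2, p5=1, p6=0)
step 4: fire T2:  (p0=2, p1=3, p2=4, p3=3, p4=2, p5=1, p6=0) → (p0=0, p1=4, p2=4, p3=3, p4=4, p5=1, p6=0)

YES — reachable via ⟨T1, T0, T3, T2⟩ (4 firings)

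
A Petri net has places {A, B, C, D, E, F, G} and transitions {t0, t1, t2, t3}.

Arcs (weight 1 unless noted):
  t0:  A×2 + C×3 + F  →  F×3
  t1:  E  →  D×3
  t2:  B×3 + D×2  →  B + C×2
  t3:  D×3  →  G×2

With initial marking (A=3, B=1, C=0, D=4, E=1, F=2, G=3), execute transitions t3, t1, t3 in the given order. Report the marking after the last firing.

(A=3, B=1, C=0, D=1, E=0, F=2, G=7)

step 1: fire t3:  (A=3, B=1, C=0, D=4, E=1, F=2, G=3) → (A=3, B=1, C=0, D=1, E=1, F=2, G=5)
step 2: fire t1:  (A=3, B=1, C=0, D=1, E=1, F=2, G=5) → (A=3, B=1, C=0, D=4, E=0, F=2, G=5)
step 3: fire t3:  (A=3, B=1, C=0, D=4, E=0, F=2, G=5) → (A=3, B=1, C=0, D=1, E=0, F=2, G=7)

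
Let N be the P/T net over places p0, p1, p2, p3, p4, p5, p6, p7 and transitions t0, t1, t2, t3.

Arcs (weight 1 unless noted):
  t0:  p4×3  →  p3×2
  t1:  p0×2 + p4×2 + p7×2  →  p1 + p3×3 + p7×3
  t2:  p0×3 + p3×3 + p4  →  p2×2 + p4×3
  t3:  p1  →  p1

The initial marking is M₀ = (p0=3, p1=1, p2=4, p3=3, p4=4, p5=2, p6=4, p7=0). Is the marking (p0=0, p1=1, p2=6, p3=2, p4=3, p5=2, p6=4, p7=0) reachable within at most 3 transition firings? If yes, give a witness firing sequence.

step 1: fire t0:  (p0=3, p1=1, p2=4, p3=3, p4=4, p5=2, p6=4, p7=0) → (p0=3, p1=1, p2=4, p3=5, p4=1, p5=2, p6=4, p7=0)
step 2: fire t2:  (p0=3, p1=1, p2=4, p3=5, p4=1, p5=2, p6=4, p7=0) → (p0=0, p1=1, p2=6, p3=2, p4=3, p5=2, p6=4, p7=0)

YES — reachable via ⟨t0, t2⟩ (2 firings)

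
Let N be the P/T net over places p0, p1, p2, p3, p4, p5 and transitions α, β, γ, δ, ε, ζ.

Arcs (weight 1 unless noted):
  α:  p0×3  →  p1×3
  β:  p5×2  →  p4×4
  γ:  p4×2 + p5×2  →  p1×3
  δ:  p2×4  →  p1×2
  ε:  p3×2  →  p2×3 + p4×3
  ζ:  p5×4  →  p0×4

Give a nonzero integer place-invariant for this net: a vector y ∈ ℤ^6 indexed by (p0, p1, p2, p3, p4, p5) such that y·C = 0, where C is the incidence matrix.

Incidence matrix C (rows=places, cols=transitions):
        α    β    γ    δ    ε    ζ
   p0  -3    0    0    0    0    4
   p1   3    0    3    2    0    0
   p2   0    0    0   -4    3    0
   p3   0    0    0    0   -2    0
   p4   0    4   -2    0    3    0
   p5   0   -2   -2    0    0   -4

Candidate y = [2, 2, 1, 3, 1, 2]; check y·C column-wise:
  col α: 2·-3 + 2·3 + 1·0 + 3·0 + 1·0 + 2·0 = 0
  col β: 2·0 + 2·0 + 1·0 + 3·0 + 1·4 + 2·-2 = 0
  col γ: 2·0 + 2·3 + 1·0 + 3·0 + 1·-2 + 2·-2 = 0
  col δ: 2·0 + 2·2 + 1·-4 + 3·0 + 1·0 + 2·0 = 0
  col ε: 2·0 + 2·0 + 1·3 + 3·-2 + 1·3 + 2·0 = 0
  col ζ: 2·4 + 2·0 + 1·0 + 3·0 + 1·0 + 2·-4 = 0

y = (p0:2, p1:2, p2:1, p3:3, p4:1, p5:2)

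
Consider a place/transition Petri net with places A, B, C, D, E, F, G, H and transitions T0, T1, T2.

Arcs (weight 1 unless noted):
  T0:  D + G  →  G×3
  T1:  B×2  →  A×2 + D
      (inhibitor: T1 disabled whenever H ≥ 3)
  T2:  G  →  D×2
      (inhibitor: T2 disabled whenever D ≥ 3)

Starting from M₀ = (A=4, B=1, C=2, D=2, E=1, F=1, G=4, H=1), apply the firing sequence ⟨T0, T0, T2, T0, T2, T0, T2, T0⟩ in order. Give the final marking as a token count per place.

(A=4, B=1, C=2, D=3, E=1, F=1, G=11, H=1)

step 1: fire T0:  (A=4, B=1, C=2, D=2, E=1, F=1, G=4, H=1) → (A=4, B=1, C=2, D=1, E=1, F=1, G=6, H=1)
step 2: fire T0:  (A=4, B=1, C=2, D=1, E=1, F=1, G=6, H=1) → (A=4, B=1, C=2, D=0, E=1, F=1, G=8, H=1)
step 3: fire T2:  (A=4, B=1, C=2, D=0, E=1, F=1, G=8, H=1) → (A=4, B=1, C=2, D=2, E=1, F=1, G=7, H=1)
step 4: fire T0:  (A=4, B=1, C=2, D=2, E=1, F=1, G=7, H=1) → (A=4, B=1, C=2, D=1, E=1, F=1, G=9, H=1)
step 5: fire T2:  (A=4, B=1, C=2, D=1, E=1, F=1, G=9, H=1) → (A=4, B=1, C=2, D=3, E=1, F=1, G=8, H=1)
step 6: fire T0:  (A=4, B=1, C=2, D=3, E=1, F=1, G=8, H=1) → (A=4, B=1, C=2, D=2, E=1, F=1, G=10, H=1)
step 7: fire T2:  (A=4, B=1, C=2, D=2, E=1, F=1, G=10, H=1) → (A=4, B=1, C=2, D=4, E=1, F=1, G=9, H=1)
step 8: fire T0:  (A=4, B=1, C=2, D=4, E=1, F=1, G=9, H=1) → (A=4, B=1, C=2, D=3, E=1, F=1, G=11, H=1)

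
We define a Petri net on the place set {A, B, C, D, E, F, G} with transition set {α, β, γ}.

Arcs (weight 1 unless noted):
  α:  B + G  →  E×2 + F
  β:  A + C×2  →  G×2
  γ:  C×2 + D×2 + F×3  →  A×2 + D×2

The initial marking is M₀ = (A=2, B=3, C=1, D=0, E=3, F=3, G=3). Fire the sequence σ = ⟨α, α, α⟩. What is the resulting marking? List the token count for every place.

step 1: fire α:  (A=2, B=3, C=1, D=0, E=3, F=3, G=3) → (A=2, B=2, C=1, D=0, E=5, F=4, G=2)
step 2: fire α:  (A=2, B=2, C=1, D=0, E=5, F=4, G=2) → (A=2, B=1, C=1, D=0, E=7, F=5, G=1)
step 3: fire α:  (A=2, B=1, C=1, D=0, E=7, F=5, G=1) → (A=2, B=0, C=1, D=0, E=9, F=6, G=0)

(A=2, B=0, C=1, D=0, E=9, F=6, G=0)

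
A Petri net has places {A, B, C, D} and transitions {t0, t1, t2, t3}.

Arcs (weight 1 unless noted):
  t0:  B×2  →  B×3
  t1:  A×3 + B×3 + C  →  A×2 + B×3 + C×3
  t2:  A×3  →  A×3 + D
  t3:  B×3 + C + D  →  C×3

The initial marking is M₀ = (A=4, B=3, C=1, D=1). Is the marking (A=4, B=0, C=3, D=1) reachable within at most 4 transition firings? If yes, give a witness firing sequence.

YES — reachable via ⟨t2, t3⟩ (2 firings)

step 1: fire t2:  (A=4, B=3, C=1, D=1) → (A=4, B=3, C=1, D=2)
step 2: fire t3:  (A=4, B=3, C=1, D=2) → (A=4, B=0, C=3, D=1)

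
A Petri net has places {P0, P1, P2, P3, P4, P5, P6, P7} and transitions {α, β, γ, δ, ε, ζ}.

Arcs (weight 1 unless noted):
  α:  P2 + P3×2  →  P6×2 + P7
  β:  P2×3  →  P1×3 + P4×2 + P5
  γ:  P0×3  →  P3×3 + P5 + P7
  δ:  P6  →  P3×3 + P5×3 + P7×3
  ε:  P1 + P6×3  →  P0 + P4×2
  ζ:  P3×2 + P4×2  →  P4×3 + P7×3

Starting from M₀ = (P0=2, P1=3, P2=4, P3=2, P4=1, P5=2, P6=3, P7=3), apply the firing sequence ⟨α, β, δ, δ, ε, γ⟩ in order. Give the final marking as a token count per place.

(P0=0, P1=5, P2=0, P3=9, P4=5, P5=10, P6=0, P7=11)

step 1: fire α:  (P0=2, P1=3, P2=4, P3=2, P4=1, P5=2, P6=3, P7=3) → (P0=2, P1=3, P2=3, P3=0, P4=1, P5=2, P6=5, P7=4)
step 2: fire β:  (P0=2, P1=3, P2=3, P3=0, P4=1, P5=2, P6=5, P7=4) → (P0=2, P1=6, P2=0, P3=0, P4=3, P5=3, P6=5, P7=4)
step 3: fire δ:  (P0=2, P1=6, P2=0, P3=0, P4=3, P5=3, P6=5, P7=4) → (P0=2, P1=6, P2=0, P3=3, P4=3, P5=6, P6=4, P7=7)
step 4: fire δ:  (P0=2, P1=6, P2=0, P3=3, P4=3, P5=6, P6=4, P7=7) → (P0=2, P1=6, P2=0, P3=6, P4=3, P5=9, P6=3, P7=10)
step 5: fire ε:  (P0=2, P1=6, P2=0, P3=6, P4=3, P5=9, P6=3, P7=10) → (P0=3, P1=5, P2=0, P3=6, P4=5, P5=9, P6=0, P7=10)
step 6: fire γ:  (P0=3, P1=5, P2=0, P3=6, P4=5, P5=9, P6=0, P7=10) → (P0=0, P1=5, P2=0, P3=9, P4=5, P5=10, P6=0, P7=11)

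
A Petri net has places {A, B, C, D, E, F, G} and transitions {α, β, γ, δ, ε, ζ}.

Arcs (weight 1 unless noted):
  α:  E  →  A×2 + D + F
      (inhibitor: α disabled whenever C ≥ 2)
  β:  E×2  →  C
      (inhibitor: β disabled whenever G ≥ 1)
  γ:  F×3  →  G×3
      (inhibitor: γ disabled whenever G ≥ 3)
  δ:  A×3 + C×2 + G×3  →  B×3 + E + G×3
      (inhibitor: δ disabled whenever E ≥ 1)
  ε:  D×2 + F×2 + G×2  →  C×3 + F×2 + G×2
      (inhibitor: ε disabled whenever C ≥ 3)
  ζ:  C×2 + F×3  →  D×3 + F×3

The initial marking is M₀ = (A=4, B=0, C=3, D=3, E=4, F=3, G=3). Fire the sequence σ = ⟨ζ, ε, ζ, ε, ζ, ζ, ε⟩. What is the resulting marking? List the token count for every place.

step 1: fire ζ:  (A=4, B=0, C=3, D=3, E=4, F=3, G=3) → (A=4, B=0, C=1, D=6, E=4, F=3, G=3)
step 2: fire ε:  (A=4, B=0, C=1, D=6, E=4, F=3, G=3) → (A=4, B=0, C=4, D=4, E=4, F=3, G=3)
step 3: fire ζ:  (A=4, B=0, C=4, D=4, E=4, F=3, G=3) → (A=4, B=0, C=2, D=7, E=4, F=3, G=3)
step 4: fire ε:  (A=4, B=0, C=2, D=7, E=4, F=3, G=3) → (A=4, B=0, C=5, D=5, E=4, F=3, G=3)
step 5: fire ζ:  (A=4, B=0, C=5, D=5, E=4, F=3, G=3) → (A=4, B=0, C=3, D=8, E=4, F=3, G=3)
step 6: fire ζ:  (A=4, B=0, C=3, D=8, E=4, F=3, G=3) → (A=4, B=0, C=1, D=11, E=4, F=3, G=3)
step 7: fire ε:  (A=4, B=0, C=1, D=11, E=4, F=3, G=3) → (A=4, B=0, C=4, D=9, E=4, F=3, G=3)

(A=4, B=0, C=4, D=9, E=4, F=3, G=3)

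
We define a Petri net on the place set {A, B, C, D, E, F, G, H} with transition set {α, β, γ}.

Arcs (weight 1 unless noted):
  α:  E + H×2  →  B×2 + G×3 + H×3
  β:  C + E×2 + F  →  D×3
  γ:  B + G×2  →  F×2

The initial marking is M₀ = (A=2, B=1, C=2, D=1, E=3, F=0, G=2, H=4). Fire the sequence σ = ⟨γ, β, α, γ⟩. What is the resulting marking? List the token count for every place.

(A=2, B=1, C=1, D=4, E=0, F=3, G=1, H=5)

step 1: fire γ:  (A=2, B=1, C=2, D=1, E=3, F=0, G=2, H=4) → (A=2, B=0, C=2, D=1, E=3, F=2, G=0, H=4)
step 2: fire β:  (A=2, B=0, C=2, D=1, E=3, F=2, G=0, H=4) → (A=2, B=0, C=1, D=4, E=1, F=1, G=0, H=4)
step 3: fire α:  (A=2, B=0, C=1, D=4, E=1, F=1, G=0, H=4) → (A=2, B=2, C=1, D=4, E=0, F=1, G=3, H=5)
step 4: fire γ:  (A=2, B=2, C=1, D=4, E=0, F=1, G=3, H=5) → (A=2, B=1, C=1, D=4, E=0, F=3, G=1, H=5)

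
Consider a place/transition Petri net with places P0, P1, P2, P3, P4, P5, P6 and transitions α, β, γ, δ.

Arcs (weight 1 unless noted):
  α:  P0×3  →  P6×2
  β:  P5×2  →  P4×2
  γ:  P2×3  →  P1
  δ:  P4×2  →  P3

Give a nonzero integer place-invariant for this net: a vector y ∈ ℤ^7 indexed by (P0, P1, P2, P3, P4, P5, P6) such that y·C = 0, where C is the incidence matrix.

Incidence matrix C (rows=places, cols=transitions):
        α    β    γ    δ
   P0  -3    0    0    0
   P1   0    0    1    0
   P2   0    0   -3    0
   P3   0    0    0    1
   P4   0    2    0   -2
   P5   0   -2    0    0
   P6   2    0    0    0

Candidate y = [0, 3, 1, 0, 0, 0, 0]; check y·C column-wise:
  col α: 0·-3 + 3·0 + 1·0 + 0·2 = 0
  col β: 3·0 + 1·0 + 0·2 + 0·-2 = 0
  col γ: 3·1 + 1·-3 = 0
  col δ: 3·0 + 1·0 + 0·1 + 0·-2 = 0

y = (P0:0, P1:3, P2:1, P3:0, P4:0, P5:0, P6:0)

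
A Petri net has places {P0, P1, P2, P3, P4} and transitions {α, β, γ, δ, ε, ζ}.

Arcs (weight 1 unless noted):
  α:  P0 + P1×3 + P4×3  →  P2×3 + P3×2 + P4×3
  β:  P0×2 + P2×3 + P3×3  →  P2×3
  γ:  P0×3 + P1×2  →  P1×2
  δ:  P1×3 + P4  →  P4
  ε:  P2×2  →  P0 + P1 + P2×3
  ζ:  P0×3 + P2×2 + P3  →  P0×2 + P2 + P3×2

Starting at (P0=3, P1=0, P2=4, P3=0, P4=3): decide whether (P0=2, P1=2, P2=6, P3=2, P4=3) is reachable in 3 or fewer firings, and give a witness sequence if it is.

NO — not reachable within 3 firings

depth 0: 1 marking
depth 1: 2 markings reached so far
depth 2: 3 markings reached so far
depth 3: 5 markings reached so far
target is not among the 5 markings reachable within 3 steps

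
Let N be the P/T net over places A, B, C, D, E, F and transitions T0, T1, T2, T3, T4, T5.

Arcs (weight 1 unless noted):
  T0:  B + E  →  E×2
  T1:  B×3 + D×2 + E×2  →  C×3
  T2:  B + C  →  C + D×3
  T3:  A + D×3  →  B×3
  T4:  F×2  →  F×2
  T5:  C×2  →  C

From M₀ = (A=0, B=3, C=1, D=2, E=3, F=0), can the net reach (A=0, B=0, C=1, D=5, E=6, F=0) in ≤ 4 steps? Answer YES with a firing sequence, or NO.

NO — not reachable within 4 firings

depth 0: 1 marking
depth 1: 4 markings reached so far
depth 2: 8 markings reached so far
depth 3: 13 markings reached so far
depth 4: 14 markings reached so far
target is not among the 14 markings reachable within 4 steps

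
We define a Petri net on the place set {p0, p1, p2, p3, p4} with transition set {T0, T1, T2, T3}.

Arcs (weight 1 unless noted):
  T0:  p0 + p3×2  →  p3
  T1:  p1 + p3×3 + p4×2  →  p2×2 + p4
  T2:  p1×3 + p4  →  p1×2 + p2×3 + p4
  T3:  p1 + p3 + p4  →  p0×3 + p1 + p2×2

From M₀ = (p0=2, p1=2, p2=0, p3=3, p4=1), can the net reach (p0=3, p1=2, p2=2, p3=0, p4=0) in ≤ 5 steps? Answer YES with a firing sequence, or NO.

YES — reachable via ⟨T0, T0, T3⟩ (3 firings)

step 1: fire T0:  (p0=2, p1=2, p2=0, p3=3, p4=1) → (p0=1, p1=2, p2=0, p3=2, p4=1)
step 2: fire T0:  (p0=1, p1=2, p2=0, p3=2, p4=1) → (p0=0, p1=2, p2=0, p3=1, p4=1)
step 3: fire T3:  (p0=0, p1=2, p2=0, p3=1, p4=1) → (p0=3, p1=2, p2=2, p3=0, p4=0)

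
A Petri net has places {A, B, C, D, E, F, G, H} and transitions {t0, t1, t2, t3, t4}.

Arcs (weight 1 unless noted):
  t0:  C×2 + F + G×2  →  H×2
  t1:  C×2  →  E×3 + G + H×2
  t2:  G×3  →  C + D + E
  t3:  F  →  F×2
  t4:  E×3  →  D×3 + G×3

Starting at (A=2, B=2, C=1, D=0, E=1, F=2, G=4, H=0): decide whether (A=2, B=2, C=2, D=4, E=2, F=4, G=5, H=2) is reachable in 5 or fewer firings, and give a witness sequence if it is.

NO — not reachable within 5 firings

depth 0: 1 marking
depth 1: 3 markings reached so far
depth 2: 6 markings reached so far
depth 3: 10 markings reached so far
depth 4: 15 markings reached so far
depth 5: 21 markings reached so far
target is not among the 21 markings reachable within 5 steps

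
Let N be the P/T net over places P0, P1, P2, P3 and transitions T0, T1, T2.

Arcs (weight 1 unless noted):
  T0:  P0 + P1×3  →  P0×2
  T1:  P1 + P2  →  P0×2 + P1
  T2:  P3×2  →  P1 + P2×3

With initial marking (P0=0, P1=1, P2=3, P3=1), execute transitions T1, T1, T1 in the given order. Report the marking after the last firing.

step 1: fire T1:  (P0=0, P1=1, P2=3, P3=1) → (P0=2, P1=1, P2=2, P3=1)
step 2: fire T1:  (P0=2, P1=1, P2=2, P3=1) → (P0=4, P1=1, P2=1, P3=1)
step 3: fire T1:  (P0=4, P1=1, P2=1, P3=1) → (P0=6, P1=1, P2=0, P3=1)

(P0=6, P1=1, P2=0, P3=1)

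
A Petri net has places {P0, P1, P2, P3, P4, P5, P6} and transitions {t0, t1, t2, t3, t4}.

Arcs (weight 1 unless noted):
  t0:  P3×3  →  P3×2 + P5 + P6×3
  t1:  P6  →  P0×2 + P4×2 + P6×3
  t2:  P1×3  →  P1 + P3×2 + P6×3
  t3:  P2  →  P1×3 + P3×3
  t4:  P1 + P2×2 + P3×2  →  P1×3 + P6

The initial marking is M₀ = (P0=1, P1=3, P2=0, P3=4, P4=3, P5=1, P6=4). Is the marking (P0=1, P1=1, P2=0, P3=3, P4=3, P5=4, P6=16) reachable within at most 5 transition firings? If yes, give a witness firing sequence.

YES — reachable via ⟨t0, t0, t2, t0⟩ (4 firings)

step 1: fire t0:  (P0=1, P1=3, P2=0, P3=4, P4=3, P5=1, P6=4) → (P0=1, P1=3, P2=0, P3=3, P4=3, P5=2, P6=7)
step 2: fire t0:  (P0=1, P1=3, P2=0, P3=3, P4=3, P5=2, P6=7) → (P0=1, P1=3, P2=0, P3=2, P4=3, P5=3, P6=10)
step 3: fire t2:  (P0=1, P1=3, P2=0, P3=2, P4=3, P5=3, P6=10) → (P0=1, P1=1, P2=0, P3=4, P4=3, P5=3, P6=13)
step 4: fire t0:  (P0=1, P1=1, P2=0, P3=4, P4=3, P5=3, P6=13) → (P0=1, P1=1, P2=0, P3=3, P4=3, P5=4, P6=16)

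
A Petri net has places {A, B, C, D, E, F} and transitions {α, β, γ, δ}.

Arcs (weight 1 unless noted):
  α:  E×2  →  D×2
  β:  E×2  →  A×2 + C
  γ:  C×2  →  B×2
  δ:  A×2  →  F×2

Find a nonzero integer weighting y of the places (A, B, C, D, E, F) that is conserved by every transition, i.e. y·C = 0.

Incidence matrix C (rows=places, cols=transitions):
        α    β    γ    δ
    A   0    2    0   -2
    B   0    0    2    0
    C   0    1   -2    0
    D   2    0    0    0
    E  -2   -2    0    0
    F   0    0    0    2

Candidate y = [0, 2, 2, 1, 1, 0]; check y·C column-wise:
  col α: 2·0 + 2·0 + 1·2 + 1·-2 = 0
  col β: 0·2 + 2·0 + 2·1 + 1·0 + 1·-2 = 0
  col γ: 2·2 + 2·-2 + 1·0 + 1·0 = 0
  col δ: 0·-2 + 2·0 + 2·0 + 1·0 + 1·0 + 0·2 = 0

y = (A:0, B:2, C:2, D:1, E:1, F:0)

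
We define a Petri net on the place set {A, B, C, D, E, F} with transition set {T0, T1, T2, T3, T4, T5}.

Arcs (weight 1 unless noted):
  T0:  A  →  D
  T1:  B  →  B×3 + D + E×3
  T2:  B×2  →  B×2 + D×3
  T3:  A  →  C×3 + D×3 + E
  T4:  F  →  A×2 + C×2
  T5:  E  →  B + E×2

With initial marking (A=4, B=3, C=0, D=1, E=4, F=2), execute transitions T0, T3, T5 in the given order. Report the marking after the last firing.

step 1: fire T0:  (A=4, B=3, C=0, D=1, E=4, F=2) → (A=3, B=3, C=0, D=2, E=4, F=2)
step 2: fire T3:  (A=3, B=3, C=0, D=2, E=4, F=2) → (A=2, B=3, C=3, D=5, E=5, F=2)
step 3: fire T5:  (A=2, B=3, C=3, D=5, E=5, F=2) → (A=2, B=4, C=3, D=5, E=6, F=2)

(A=2, B=4, C=3, D=5, E=6, F=2)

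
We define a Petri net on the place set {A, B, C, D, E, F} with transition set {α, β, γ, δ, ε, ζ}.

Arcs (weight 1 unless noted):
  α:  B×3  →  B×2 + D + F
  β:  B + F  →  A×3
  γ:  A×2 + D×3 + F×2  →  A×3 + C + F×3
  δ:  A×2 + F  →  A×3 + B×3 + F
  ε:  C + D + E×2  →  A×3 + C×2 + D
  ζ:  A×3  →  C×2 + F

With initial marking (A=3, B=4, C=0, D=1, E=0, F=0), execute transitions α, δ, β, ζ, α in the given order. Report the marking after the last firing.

step 1: fire α:  (A=3, B=4, C=0, D=1, E=0, F=0) → (A=3, B=3, C=0, D=2, E=0, F=1)
step 2: fire δ:  (A=3, B=3, C=0, D=2, E=0, F=1) → (A=4, B=6, C=0, D=2, E=0, F=1)
step 3: fire β:  (A=4, B=6, C=0, D=2, E=0, F=1) → (A=7, B=5, C=0, D=2, E=0, F=0)
step 4: fire ζ:  (A=7, B=5, C=0, D=2, E=0, F=0) → (A=4, B=5, C=2, D=2, E=0, F=1)
step 5: fire α:  (A=4, B=5, C=2, D=2, E=0, F=1) → (A=4, B=4, C=2, D=3, E=0, F=2)

(A=4, B=4, C=2, D=3, E=0, F=2)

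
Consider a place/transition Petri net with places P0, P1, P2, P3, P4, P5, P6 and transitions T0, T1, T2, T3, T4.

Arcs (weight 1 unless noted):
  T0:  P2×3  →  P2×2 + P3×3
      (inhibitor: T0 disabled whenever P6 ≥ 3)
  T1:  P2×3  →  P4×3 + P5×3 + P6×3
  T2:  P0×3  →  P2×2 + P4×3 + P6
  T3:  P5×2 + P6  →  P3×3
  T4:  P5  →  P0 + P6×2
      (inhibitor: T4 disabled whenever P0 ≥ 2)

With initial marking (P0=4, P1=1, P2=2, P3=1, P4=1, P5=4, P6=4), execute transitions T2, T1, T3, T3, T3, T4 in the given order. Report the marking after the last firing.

step 1: fire T2:  (P0=4, P1=1, P2=2, P3=1, P4=1, P5=4, P6=4) → (P0=1, P1=1, P2=4, P3=1, P4=4, P5=4, P6=5)
step 2: fire T1:  (P0=1, P1=1, P2=4, P3=1, P4=4, P5=4, P6=5) → (P0=1, P1=1, P2=1, P3=1, P4=7, P5=7, P6=8)
step 3: fire T3:  (P0=1, P1=1, P2=1, P3=1, P4=7, P5=7, P6=8) → (P0=1, P1=1, P2=1, P3=4, P4=7, P5=5, P6=7)
step 4: fire T3:  (P0=1, P1=1, P2=1, P3=4, P4=7, P5=5, P6=7) → (P0=1, P1=1, P2=1, P3=7, P4=7, P5=3, P6=6)
step 5: fire T3:  (P0=1, P1=1, P2=1, P3=7, P4=7, P5=3, P6=6) → (P0=1, P1=1, P2=1, P3=10, P4=7, P5=1, P6=5)
step 6: fire T4:  (P0=1, P1=1, P2=1, P3=10, P4=7, P5=1, P6=5) → (P0=2, P1=1, P2=1, P3=10, P4=7, P5=0, P6=7)

(P0=2, P1=1, P2=1, P3=10, P4=7, P5=0, P6=7)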